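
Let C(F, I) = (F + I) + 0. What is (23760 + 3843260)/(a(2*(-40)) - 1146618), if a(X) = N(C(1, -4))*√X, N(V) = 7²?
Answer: -1108498684590/328683257501 - 189483980*I*√5/328683257501 ≈ -3.3725 - 0.0012891*I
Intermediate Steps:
C(F, I) = F + I
N(V) = 49
a(X) = 49*√X
(23760 + 3843260)/(a(2*(-40)) - 1146618) = (23760 + 3843260)/(49*√(2*(-40)) - 1146618) = 3867020/(49*√(-80) - 1146618) = 3867020/(49*(4*I*√5) - 1146618) = 3867020/(196*I*√5 - 1146618) = 3867020/(-1146618 + 196*I*√5)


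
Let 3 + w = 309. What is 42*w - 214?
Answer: 12638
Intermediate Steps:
w = 306 (w = -3 + 309 = 306)
42*w - 214 = 42*306 - 214 = 12852 - 214 = 12638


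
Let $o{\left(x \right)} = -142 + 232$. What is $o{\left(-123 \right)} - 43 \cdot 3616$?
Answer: $-155398$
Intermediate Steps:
$o{\left(x \right)} = 90$
$o{\left(-123 \right)} - 43 \cdot 3616 = 90 - 43 \cdot 3616 = 90 - 155488 = -155398$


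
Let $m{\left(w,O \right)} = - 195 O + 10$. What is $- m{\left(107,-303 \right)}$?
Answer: $-59095$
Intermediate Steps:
$m{\left(w,O \right)} = 10 - 195 O$
$- m{\left(107,-303 \right)} = - (10 - -59085) = - (10 + 59085) = \left(-1\right) 59095 = -59095$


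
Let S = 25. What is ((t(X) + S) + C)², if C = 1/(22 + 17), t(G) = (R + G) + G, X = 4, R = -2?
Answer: 1464100/1521 ≈ 962.59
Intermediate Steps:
t(G) = -2 + 2*G (t(G) = (-2 + G) + G = -2 + 2*G)
C = 1/39 ≈ 0.025641
((t(X) + S) + C)² = (((-2 + 2*4) + 25) + 1/39)² = (((-2 + 8) + 25) + 1/39)² = ((6 + 25) + 1/39)² = (31 + 1/39)² = (1210/39)² = 1464100/1521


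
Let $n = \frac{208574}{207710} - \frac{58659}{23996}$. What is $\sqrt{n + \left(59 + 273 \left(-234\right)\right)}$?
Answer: $\frac{i \sqrt{99096781795220775753285}}{1246052290} \approx 252.64 i$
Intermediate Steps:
$n = - \frac{3589559593}{2492104580}$ ($n = 208574 \cdot \frac{1}{207710} - \frac{58659}{23996} = \frac{104287}{103855} - \frac{58659}{23996} = - \frac{3589559593}{2492104580} \approx -1.4404$)
$\sqrt{n + \left(59 + 273 \left(-234\right)\right)} = \sqrt{- \frac{3589559593}{2492104580} + \left(59 + 273 \left(-234\right)\right)} = \sqrt{- \frac{3589559593}{2492104580} + \left(59 - 63882\right)} = \sqrt{- \frac{3589559593}{2492104580} - 63823} = \sqrt{- \frac{159057180168933}{2492104580}} = \frac{i \sqrt{99096781795220775753285}}{1246052290}$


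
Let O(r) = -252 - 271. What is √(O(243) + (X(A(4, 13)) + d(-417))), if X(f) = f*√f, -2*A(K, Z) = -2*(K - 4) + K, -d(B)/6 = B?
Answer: √(1979 - 2*I*√2) ≈ 44.486 - 0.0318*I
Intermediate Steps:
d(B) = -6*B
A(K, Z) = -4 + K/2 (A(K, Z) = -(-2*(K - 4) + K)/2 = -(-2*(-4 + K) + K)/2 = -((8 - 2*K) + K)/2 = -(8 - K)/2 = -4 + K/2)
X(f) = f^(3/2)
O(r) = -523
√(O(243) + (X(A(4, 13)) + d(-417))) = √(-523 + ((-4 + (½)*4)^(3/2) - 6*(-417))) = √(-523 + ((-4 + 2)^(3/2) + 2502)) = √(-523 + ((-2)^(3/2) + 2502)) = √(-523 + (-2*I*√2 + 2502)) = √(-523 + (2502 - 2*I*√2)) = √(1979 - 2*I*√2)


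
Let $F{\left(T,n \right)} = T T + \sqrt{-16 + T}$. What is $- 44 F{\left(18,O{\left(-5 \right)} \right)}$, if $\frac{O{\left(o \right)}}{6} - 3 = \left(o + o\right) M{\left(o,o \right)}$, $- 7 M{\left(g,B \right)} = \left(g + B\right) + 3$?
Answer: $-14256 - 44 \sqrt{2} \approx -14318.0$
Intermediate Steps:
$M{\left(g,B \right)} = - \frac{3}{7} - \frac{B}{7} - \frac{g}{7}$ ($M{\left(g,B \right)} = - \frac{\left(g + B\right) + 3}{7} = - \frac{\left(B + g\right) + 3}{7} = - \frac{3 + B + g}{7} = - \frac{3}{7} - \frac{B}{7} - \frac{g}{7}$)
$O{\left(o \right)} = 18 + 12 o \left(- \frac{3}{7} - \frac{2 o}{7}\right)$ ($O{\left(o \right)} = 18 + 6 \left(o + o\right) \left(- \frac{3}{7} - \frac{o}{7} - \frac{o}{7}\right) = 18 + 6 \cdot 2 o \left(- \frac{3}{7} - \frac{2 o}{7}\right) = 18 + 12 o \left(- \frac{3}{7} - \frac{2 o}{7}\right)$)
$F{\left(T,n \right)} = T^{2} + \sqrt{-16 + T}$
$- 44 F{\left(18,O{\left(-5 \right)} \right)} = - 44 \left(18^{2} + \sqrt{-16 + 18}\right) = - 44 \left(324 + \sqrt{2}\right) = -14256 - 44 \sqrt{2}$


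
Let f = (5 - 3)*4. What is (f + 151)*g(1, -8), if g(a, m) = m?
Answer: -1272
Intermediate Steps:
f = 8 (f = 2*4 = 8)
(f + 151)*g(1, -8) = (8 + 151)*(-8) = 159*(-8) = -1272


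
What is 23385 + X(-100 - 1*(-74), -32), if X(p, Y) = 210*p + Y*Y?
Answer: 18949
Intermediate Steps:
X(p, Y) = Y² + 210*p (X(p, Y) = 210*p + Y² = Y² + 210*p)
23385 + X(-100 - 1*(-74), -32) = 23385 + ((-32)² + 210*(-100 - 1*(-74))) = 23385 + (1024 + 210*(-100 + 74)) = 23385 + (1024 + 210*(-26)) = 23385 + (1024 - 5460) = 23385 - 4436 = 18949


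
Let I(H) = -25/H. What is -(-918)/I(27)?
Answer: -24786/25 ≈ -991.44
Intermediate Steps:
-(-918)/I(27) = -(-918)/((-25/27)) = -(-918)/((-25*1/27)) = -(-918)/(-25/27) = -(-918)*(-27)/25 = -1*24786/25 = -24786/25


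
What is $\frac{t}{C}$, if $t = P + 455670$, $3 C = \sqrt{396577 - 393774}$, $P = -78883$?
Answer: $\frac{1130361 \sqrt{2803}}{2803} \approx 21350.0$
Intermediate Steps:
$C = \frac{\sqrt{2803}}{3}$ ($C = \frac{\sqrt{396577 - 393774}}{3} = \frac{\sqrt{2803}}{3} \approx 17.648$)
$t = 376787$ ($t = -78883 + 455670 = 376787$)
$\frac{t}{C} = \frac{376787}{\frac{1}{3} \sqrt{2803}} = 376787 \frac{3 \sqrt{2803}}{2803} = \frac{1130361 \sqrt{2803}}{2803}$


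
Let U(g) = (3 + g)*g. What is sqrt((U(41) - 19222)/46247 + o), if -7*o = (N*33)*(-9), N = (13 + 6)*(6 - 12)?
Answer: 2*I*sqrt(126736087706277)/323729 ≈ 69.55*I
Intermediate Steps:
U(g) = g*(3 + g)
N = -114 (N = 19*(-6) = -114)
o = -33858/7 (o = -(-114*33)*(-9)/7 = -(-3762)*(-9)/7 = -1/7*33858 = -33858/7 ≈ -4836.9)
sqrt((U(41) - 19222)/46247 + o) = sqrt((41*(3 + 41) - 19222)/46247 - 33858/7) = sqrt((41*44 - 19222)*(1/46247) - 33858/7) = sqrt((1804 - 19222)*(1/46247) - 33858/7) = sqrt(-17418*1/46247 - 33858/7) = sqrt(-17418/46247 - 33858/7) = sqrt(-1565952852/323729) = 2*I*sqrt(126736087706277)/323729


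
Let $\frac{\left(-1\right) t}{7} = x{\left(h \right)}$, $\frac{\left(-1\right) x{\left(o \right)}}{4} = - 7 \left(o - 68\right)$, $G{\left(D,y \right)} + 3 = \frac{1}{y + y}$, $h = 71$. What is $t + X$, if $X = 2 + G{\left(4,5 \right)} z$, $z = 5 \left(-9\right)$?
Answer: $- \frac{911}{2} \approx -455.5$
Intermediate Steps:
$G{\left(D,y \right)} = -3 + \frac{1}{2 y}$ ($G{\left(D,y \right)} = -3 + \frac{1}{y + y} = -3 + \frac{1}{2 y}$)
$z = -45$
$x{\left(o \right)} = -1904 + 28 o$ ($x{\left(o \right)} = - 4 \left(- 7 \left(o - 68\right)\right) = - 4 \left(- 7 \left(-68 + o\right)\right) = - 4 \left(476 - 7 o\right) = -1904 + 28 o$)
$X = \frac{265}{2}$ ($X = 2 + \left(-3 + \frac{1}{2 \cdot 5}\right) \left(-45\right) = 2 + \left(-3 + \frac{1}{2} \cdot \frac{1}{5}\right) \left(-45\right) = 2 + \left(-3 + \frac{1}{10}\right) \left(-45\right) = 2 - - \frac{261}{2} = 2 + \frac{261}{2} = \frac{265}{2} \approx 132.5$)
$t = -588$ ($t = - 7 \left(-1904 + 28 \cdot 71\right) = - 7 \left(-1904 + 1988\right) = \left(-7\right) 84 = -588$)
$t + X = -588 + \frac{265}{2} = - \frac{911}{2}$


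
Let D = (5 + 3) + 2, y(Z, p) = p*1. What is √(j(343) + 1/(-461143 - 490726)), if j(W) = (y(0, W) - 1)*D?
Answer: 7*√63238912401199/951869 ≈ 58.481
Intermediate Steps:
y(Z, p) = p
D = 10 (D = 8 + 2 = 10)
j(W) = -10 + 10*W (j(W) = (W - 1)*10 = (-1 + W)*10 = -10 + 10*W)
√(j(343) + 1/(-461143 - 490726)) = √((-10 + 10*343) + 1/(-461143 - 490726)) = √((-10 + 3430) + 1/(-951869)) = √(3420 - 1/951869) = √(3255391979/951869) = 7*√63238912401199/951869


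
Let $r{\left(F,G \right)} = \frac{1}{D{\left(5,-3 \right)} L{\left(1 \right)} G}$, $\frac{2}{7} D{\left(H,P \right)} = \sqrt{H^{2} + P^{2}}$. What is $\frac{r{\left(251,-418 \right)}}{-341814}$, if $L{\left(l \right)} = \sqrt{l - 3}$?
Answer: $- \frac{i \sqrt{17}}{17002511988} \approx - 2.425 \cdot 10^{-10} i$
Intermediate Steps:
$L{\left(l \right)} = \sqrt{-3 + l}$
$D{\left(H,P \right)} = \frac{7 \sqrt{H^{2} + P^{2}}}{2}$
$r{\left(F,G \right)} = - \frac{i \sqrt{17}}{119 G}$ ($r{\left(F,G \right)} = \frac{1}{\frac{7 \sqrt{5^{2} + \left(-3\right)^{2}}}{2} \sqrt{-3 + 1} G} = \frac{1}{\frac{7 \sqrt{25 + 9}}{2} \sqrt{-2} G} = \frac{1}{\frac{7 \sqrt{34}}{2} i \sqrt{2} G} = \frac{1}{7 i \sqrt{17} G} = \frac{1}{7 i G \sqrt{17}} = - \frac{i \sqrt{17}}{119 G}$)
$\frac{r{\left(251,-418 \right)}}{-341814} = \frac{\left(- \frac{1}{119}\right) i \sqrt{17} \frac{1}{-418}}{-341814} = \left(- \frac{1}{119}\right) i \sqrt{17} \left(- \frac{1}{418}\right) \left(- \frac{1}{341814}\right) = \frac{i \sqrt{17}}{49742} \left(- \frac{1}{341814}\right) = - \frac{i \sqrt{17}}{17002511988}$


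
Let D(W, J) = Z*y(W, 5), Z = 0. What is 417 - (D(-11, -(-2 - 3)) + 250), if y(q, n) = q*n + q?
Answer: 167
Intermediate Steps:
y(q, n) = q + n*q (y(q, n) = n*q + q = q + n*q)
D(W, J) = 0 (D(W, J) = 0*(W*(1 + 5)) = 0*(W*6) = 0*(6*W) = 0)
417 - (D(-11, -(-2 - 3)) + 250) = 417 - (0 + 250) = 417 - 1*250 = 417 - 250 = 167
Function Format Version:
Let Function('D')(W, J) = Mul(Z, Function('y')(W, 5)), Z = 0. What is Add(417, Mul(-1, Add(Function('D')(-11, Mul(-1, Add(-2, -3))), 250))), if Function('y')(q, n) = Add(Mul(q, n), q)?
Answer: 167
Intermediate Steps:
Function('y')(q, n) = Add(q, Mul(n, q)) (Function('y')(q, n) = Add(Mul(n, q), q) = Add(q, Mul(n, q)))
Function('D')(W, J) = 0 (Function('D')(W, J) = Mul(0, Mul(W, Add(1, 5))) = Mul(0, Mul(W, 6)) = Mul(0, Mul(6, W)) = 0)
Add(417, Mul(-1, Add(Function('D')(-11, Mul(-1, Add(-2, -3))), 250))) = Add(417, Mul(-1, Add(0, 250))) = Add(417, Mul(-1, 250)) = Add(417, -250) = 167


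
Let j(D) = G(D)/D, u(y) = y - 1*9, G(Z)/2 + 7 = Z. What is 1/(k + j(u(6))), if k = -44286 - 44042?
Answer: -3/264964 ≈ -1.1322e-5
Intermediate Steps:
G(Z) = -14 + 2*Z
u(y) = -9 + y (u(y) = y - 9 = -9 + y)
k = -88328
j(D) = (-14 + 2*D)/D
1/(k + j(u(6))) = 1/(-88328 + (2 - 14/(-9 + 6))) = 1/(-88328 + (2 - 14/(-3))) = 1/(-88328 + (2 - 14*(-1/3))) = 1/(-88328 + (2 + 14/3)) = 1/(-88328 + 20/3) = 1/(-264964/3) = -3/264964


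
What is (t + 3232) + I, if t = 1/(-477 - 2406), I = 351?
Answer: 10329788/2883 ≈ 3583.0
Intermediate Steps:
t = -1/2883 (t = 1/(-2883) = -1/2883 ≈ -0.00034686)
(t + 3232) + I = (-1/2883 + 3232) + 351 = 9317855/2883 + 351 = 10329788/2883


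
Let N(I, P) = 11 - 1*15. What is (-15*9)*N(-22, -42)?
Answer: 540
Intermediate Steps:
N(I, P) = -4 (N(I, P) = 11 - 15 = -4)
(-15*9)*N(-22, -42) = -15*9*(-4) = -135*(-4) = 540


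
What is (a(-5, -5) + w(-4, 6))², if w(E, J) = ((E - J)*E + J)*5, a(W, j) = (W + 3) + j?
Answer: 49729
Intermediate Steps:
a(W, j) = 3 + W + j (a(W, j) = (3 + W) + j = 3 + W + j)
w(E, J) = 5*J + 5*E*(E - J) (w(E, J) = (E*(E - J) + J)*5 = (J + E*(E - J))*5 = 5*J + 5*E*(E - J))
(a(-5, -5) + w(-4, 6))² = ((3 - 5 - 5) + (5*6 + 5*(-4)² - 5*(-4)*6))² = (-7 + (30 + 5*16 + 120))² = (-7 + (30 + 80 + 120))² = (-7 + 230)² = 223² = 49729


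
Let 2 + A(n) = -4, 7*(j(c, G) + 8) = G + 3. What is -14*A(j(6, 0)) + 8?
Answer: 92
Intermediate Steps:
j(c, G) = -53/7 + G/7 (j(c, G) = -8 + (G + 3)/7 = -8 + (3 + G)/7 = -8 + (3/7 + G/7) = -53/7 + G/7)
A(n) = -6 (A(n) = -2 - 4 = -6)
-14*A(j(6, 0)) + 8 = -14*(-6) + 8 = 84 + 8 = 92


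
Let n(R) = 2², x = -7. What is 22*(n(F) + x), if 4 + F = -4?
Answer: -66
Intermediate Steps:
F = -8 (F = -4 - 4 = -8)
n(R) = 4
22*(n(F) + x) = 22*(4 - 7) = 22*(-3) = -66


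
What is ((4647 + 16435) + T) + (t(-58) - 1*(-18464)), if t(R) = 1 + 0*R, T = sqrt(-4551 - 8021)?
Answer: 39547 + 2*I*sqrt(3143) ≈ 39547.0 + 112.12*I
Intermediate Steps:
T = 2*I*sqrt(3143) (T = sqrt(-12572) = 2*I*sqrt(3143) ≈ 112.12*I)
t(R) = 1 (t(R) = 1 + 0 = 1)
((4647 + 16435) + T) + (t(-58) - 1*(-18464)) = ((4647 + 16435) + 2*I*sqrt(3143)) + (1 - 1*(-18464)) = (21082 + 2*I*sqrt(3143)) + (1 + 18464) = (21082 + 2*I*sqrt(3143)) + 18465 = 39547 + 2*I*sqrt(3143)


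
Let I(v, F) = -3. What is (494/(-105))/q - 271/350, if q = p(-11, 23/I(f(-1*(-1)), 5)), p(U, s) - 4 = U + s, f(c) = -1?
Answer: -873/1925 ≈ -0.45351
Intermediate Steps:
p(U, s) = 4 + U + s (p(U, s) = 4 + (U + s) = 4 + U + s)
q = -44/3 (q = 4 - 11 + 23/(-3) = 4 - 11 + 23*(-1/3) = 4 - 11 - 23/3 = -44/3 ≈ -14.667)
(494/(-105))/q - 271/350 = (494/(-105))/(-44/3) - 271/350 = (494*(-1/105))*(-3/44) - 271*1/350 = -494/105*(-3/44) - 271/350 = 247/770 - 271/350 = -873/1925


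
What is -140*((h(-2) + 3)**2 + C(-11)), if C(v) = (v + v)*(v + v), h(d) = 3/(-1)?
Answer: -67760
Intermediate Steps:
h(d) = -3 (h(d) = 3*(-1) = -3)
C(v) = 4*v**2 (C(v) = (2*v)*(2*v) = 4*v**2)
-140*((h(-2) + 3)**2 + C(-11)) = -140*((-3 + 3)**2 + 4*(-11)**2) = -140*(0**2 + 4*121) = -140*(0 + 484) = -140*484 = -67760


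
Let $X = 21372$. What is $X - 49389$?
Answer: $-28017$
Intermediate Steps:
$X - 49389 = 21372 - 49389 = -28017$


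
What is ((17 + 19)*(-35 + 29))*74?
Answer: -15984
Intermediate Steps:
((17 + 19)*(-35 + 29))*74 = (36*(-6))*74 = -216*74 = -15984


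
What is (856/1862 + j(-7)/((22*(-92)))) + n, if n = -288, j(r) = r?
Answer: -541818283/1884344 ≈ -287.54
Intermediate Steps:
(856/1862 + j(-7)/((22*(-92)))) + n = (856/1862 - 7/(22*(-92))) - 288 = (856*(1/1862) - 7/(-2024)) - 288 = (428/931 - 7*(-1/2024)) - 288 = (428/931 + 7/2024) - 288 = 872789/1884344 - 288 = -541818283/1884344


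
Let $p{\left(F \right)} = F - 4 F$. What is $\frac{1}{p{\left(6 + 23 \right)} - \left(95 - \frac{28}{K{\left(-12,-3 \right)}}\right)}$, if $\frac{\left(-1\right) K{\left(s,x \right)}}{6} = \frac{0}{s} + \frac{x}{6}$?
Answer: $- \frac{3}{518} \approx -0.0057915$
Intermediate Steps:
$K{\left(s,x \right)} = - x$ ($K{\left(s,x \right)} = - 6 \left(\frac{0}{s} + \frac{x}{6}\right) = - 6 \left(0 + x \frac{1}{6}\right) = - 6 \left(0 + \frac{x}{6}\right) = - 6 \frac{x}{6} = - x$)
$p{\left(F \right)} = - 3 F$
$\frac{1}{p{\left(6 + 23 \right)} - \left(95 - \frac{28}{K{\left(-12,-3 \right)}}\right)} = \frac{1}{- 3 \left(6 + 23\right) - \left(95 - \frac{28}{\left(-1\right) \left(-3\right)}\right)} = \frac{1}{\left(-3\right) 29 - \left(95 - \frac{28}{3}\right)} = \frac{1}{-87 + \left(-95 + 28 \cdot \frac{1}{3}\right)} = \frac{1}{-87 + \left(-95 + \frac{28}{3}\right)} = \frac{1}{-87 - \frac{257}{3}} = \frac{1}{- \frac{518}{3}} = - \frac{3}{518}$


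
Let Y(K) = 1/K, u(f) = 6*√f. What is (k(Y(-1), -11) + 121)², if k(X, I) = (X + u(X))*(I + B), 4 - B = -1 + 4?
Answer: 13561 - 15720*I ≈ 13561.0 - 15720.0*I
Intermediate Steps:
B = 1 (B = 4 - (-1 + 4) = 4 - 1*3 = 4 - 3 = 1)
k(X, I) = (1 + I)*(X + 6*√X) (k(X, I) = (X + 6*√X)*(I + 1) = (X + 6*√X)*(1 + I) = (1 + I)*(X + 6*√X))
(k(Y(-1), -11) + 121)² = ((1/(-1) + 6*√(1/(-1)) - 11/(-1) + 6*(-11)*√(1/(-1))) + 121)² = ((-1 + 6*√(-1) - 11*(-1) + 6*(-11)*√(-1)) + 121)² = ((-1 + 6*I + 11 + 6*(-11)*I) + 121)² = ((-1 + 6*I + 11 - 66*I) + 121)² = ((10 - 60*I) + 121)² = (131 - 60*I)²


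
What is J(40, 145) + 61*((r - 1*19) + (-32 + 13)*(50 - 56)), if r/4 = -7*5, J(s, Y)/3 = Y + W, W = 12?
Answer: -2274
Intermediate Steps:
J(s, Y) = 36 + 3*Y (J(s, Y) = 3*(Y + 12) = 3*(12 + Y) = 36 + 3*Y)
r = -140 (r = 4*(-7*5) = 4*(-35) = -140)
J(40, 145) + 61*((r - 1*19) + (-32 + 13)*(50 - 56)) = (36 + 3*145) + 61*((-140 - 1*19) + (-32 + 13)*(50 - 56)) = (36 + 435) + 61*((-140 - 19) - 19*(-6)) = 471 + 61*(-159 + 114) = 471 + 61*(-45) = 471 - 2745 = -2274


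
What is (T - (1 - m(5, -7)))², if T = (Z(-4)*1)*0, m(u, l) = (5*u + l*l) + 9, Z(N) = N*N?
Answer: 6724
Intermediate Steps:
Z(N) = N²
m(u, l) = 9 + l² + 5*u (m(u, l) = (5*u + l²) + 9 = (l² + 5*u) + 9 = 9 + l² + 5*u)
T = 0 (T = ((-4)²*1)*0 = (16*1)*0 = 16*0 = 0)
(T - (1 - m(5, -7)))² = (0 - (1 - (9 + (-7)² + 5*5)))² = (0 - (1 - (9 + 49 + 25)))² = (0 - (1 - 1*83))² = (0 - (1 - 83))² = (0 - 1*(-82))² = (0 + 82)² = 82² = 6724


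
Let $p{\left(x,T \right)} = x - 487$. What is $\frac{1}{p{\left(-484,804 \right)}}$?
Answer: $- \frac{1}{971} \approx -0.0010299$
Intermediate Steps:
$p{\left(x,T \right)} = -487 + x$
$\frac{1}{p{\left(-484,804 \right)}} = \frac{1}{-487 - 484} = \frac{1}{-971} = - \frac{1}{971}$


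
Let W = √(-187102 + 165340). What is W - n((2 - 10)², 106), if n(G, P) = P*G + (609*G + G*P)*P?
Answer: -4857344 + 3*I*√2418 ≈ -4.8573e+6 + 147.52*I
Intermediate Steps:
W = 3*I*√2418 (W = √(-21762) = 3*I*√2418 ≈ 147.52*I)
n(G, P) = G*P + P*(609*G + G*P)
W - n((2 - 10)², 106) = 3*I*√2418 - (2 - 10)²*106*(610 + 106) = 3*I*√2418 - (-8)²*106*716 = 3*I*√2418 - 64*106*716 = 3*I*√2418 - 1*4857344 = 3*I*√2418 - 4857344 = -4857344 + 3*I*√2418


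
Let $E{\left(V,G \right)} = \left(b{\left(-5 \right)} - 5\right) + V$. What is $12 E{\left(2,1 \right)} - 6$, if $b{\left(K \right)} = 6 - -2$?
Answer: $54$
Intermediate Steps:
$b{\left(K \right)} = 8$ ($b{\left(K \right)} = 6 + 2 = 8$)
$E{\left(V,G \right)} = 3 + V$ ($E{\left(V,G \right)} = \left(8 - 5\right) + V = 3 + V$)
$12 E{\left(2,1 \right)} - 6 = 12 \left(3 + 2\right) - 6 = 12 \cdot 5 - 6 = 60 - 6 = 54$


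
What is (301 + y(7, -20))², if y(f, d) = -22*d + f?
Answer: 559504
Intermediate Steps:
y(f, d) = f - 22*d
(301 + y(7, -20))² = (301 + (7 - 22*(-20)))² = (301 + (7 + 440))² = (301 + 447)² = 748² = 559504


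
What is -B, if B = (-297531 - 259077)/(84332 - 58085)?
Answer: 14272/673 ≈ 21.207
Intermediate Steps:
B = -14272/673 (B = -556608/26247 = -556608*1/26247 = -14272/673 ≈ -21.207)
-B = -1*(-14272/673) = 14272/673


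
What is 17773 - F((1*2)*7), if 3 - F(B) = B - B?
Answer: 17770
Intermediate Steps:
F(B) = 3 (F(B) = 3 - (B - B) = 3 - 1*0 = 3 + 0 = 3)
17773 - F((1*2)*7) = 17773 - 1*3 = 17773 - 3 = 17770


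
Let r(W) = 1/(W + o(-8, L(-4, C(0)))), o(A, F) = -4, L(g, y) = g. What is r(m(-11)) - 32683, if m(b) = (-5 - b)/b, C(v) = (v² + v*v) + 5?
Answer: -1634161/50 ≈ -32683.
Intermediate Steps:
C(v) = 5 + 2*v² (C(v) = (v² + v²) + 5 = 2*v² + 5 = 5 + 2*v²)
m(b) = (-5 - b)/b
r(W) = 1/(-4 + W) (r(W) = 1/(W - 4) = 1/(-4 + W))
r(m(-11)) - 32683 = 1/(-4 + (-5 - 1*(-11))/(-11)) - 32683 = 1/(-4 - (-5 + 11)/11) - 32683 = 1/(-4 - 1/11*6) - 32683 = 1/(-4 - 6/11) - 32683 = 1/(-50/11) - 32683 = -11/50 - 32683 = -1634161/50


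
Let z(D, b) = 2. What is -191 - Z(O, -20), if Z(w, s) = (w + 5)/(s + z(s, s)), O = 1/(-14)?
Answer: -16021/84 ≈ -190.73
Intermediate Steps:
O = -1/14 ≈ -0.071429
Z(w, s) = (5 + w)/(2 + s) (Z(w, s) = (w + 5)/(s + 2) = (5 + w)/(2 + s))
-191 - Z(O, -20) = -191 - (5 - 1/14)/(2 - 20) = -191 - 69/((-18)*14) = -191 - (-1)*69/(18*14) = -191 - 1*(-23/84) = -191 + 23/84 = -16021/84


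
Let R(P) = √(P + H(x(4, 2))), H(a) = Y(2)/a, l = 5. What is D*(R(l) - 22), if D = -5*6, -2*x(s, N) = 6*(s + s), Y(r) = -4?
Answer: 660 - 5*√186 ≈ 591.81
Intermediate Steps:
x(s, N) = -6*s (x(s, N) = -3*(s + s) = -3*2*s = -6*s)
H(a) = -4/a
R(P) = √(⅙ + P) (R(P) = √(P - 4/((-6*4))) = √(P - 4/(-24)) = √(P - 4*(-1/24)) = √(P + ⅙) = √(⅙ + P))
D = -30
D*(R(l) - 22) = -30*(√(6 + 36*5)/6 - 22) = -30*(√(6 + 180)/6 - 22) = -30*(√186/6 - 22) = -30*(-22 + √186/6) = 660 - 5*√186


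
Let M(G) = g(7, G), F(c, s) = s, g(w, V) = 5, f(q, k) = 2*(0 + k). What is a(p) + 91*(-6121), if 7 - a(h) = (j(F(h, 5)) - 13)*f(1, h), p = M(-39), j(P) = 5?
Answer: -556924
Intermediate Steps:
f(q, k) = 2*k
M(G) = 5
p = 5
a(h) = 7 + 16*h (a(h) = 7 - (5 - 13)*2*h = 7 - (-8)*2*h = 7 - (-16)*h = 7 + 16*h)
a(p) + 91*(-6121) = (7 + 16*5) + 91*(-6121) = (7 + 80) - 557011 = 87 - 557011 = -556924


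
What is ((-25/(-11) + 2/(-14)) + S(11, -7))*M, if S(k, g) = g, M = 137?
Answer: -51375/77 ≈ -667.21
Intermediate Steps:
((-25/(-11) + 2/(-14)) + S(11, -7))*M = ((-25/(-11) + 2/(-14)) - 7)*137 = ((-25*(-1/11) + 2*(-1/14)) - 7)*137 = ((25/11 - ⅐) - 7)*137 = (164/77 - 7)*137 = -375/77*137 = -51375/77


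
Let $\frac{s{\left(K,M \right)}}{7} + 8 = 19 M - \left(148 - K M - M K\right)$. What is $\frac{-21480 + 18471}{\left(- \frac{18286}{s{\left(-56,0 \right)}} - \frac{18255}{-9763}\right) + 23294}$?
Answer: $- \frac{1233828414}{9559244627} \approx -0.12907$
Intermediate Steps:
$s{\left(K,M \right)} = -1092 + 133 M + 14 K M$ ($s{\left(K,M \right)} = -56 + 7 \left(19 M - \left(148 - K M - M K\right)\right) = -56 + 7 \left(19 M + \left(\left(K M + K M\right) - 148\right)\right) = -56 + 7 \left(19 M + \left(2 K M - 148\right)\right) = -56 + 7 \left(19 M + \left(-148 + 2 K M\right)\right) = -56 + 7 \left(-148 + 19 M + 2 K M\right) = -56 + \left(-1036 + 133 M + 14 K M\right) = -1092 + 133 M + 14 K M$)
$\frac{-21480 + 18471}{\left(- \frac{18286}{s{\left(-56,0 \right)}} - \frac{18255}{-9763}\right) + 23294} = \frac{-21480 + 18471}{\left(- \frac{18286}{-1092 + 133 \cdot 0 + 14 \left(-56\right) 0} - \frac{18255}{-9763}\right) + 23294} = - \frac{3009}{\left(- \frac{18286}{-1092 + 0 + 0} - - \frac{18255}{9763}\right) + 23294} = - \frac{3009}{\left(- \frac{18286}{-1092} + \frac{18255}{9763}\right) + 23294} = - \frac{3009}{\left(\left(-18286\right) \left(- \frac{1}{1092}\right) + \frac{18255}{9763}\right) + 23294} = - \frac{3009}{\left(\frac{9143}{546} + \frac{18255}{9763}\right) + 23294} = - \frac{3009}{\frac{7633103}{410046} + 23294} = - \frac{3009}{\frac{9559244627}{410046}} = \left(-3009\right) \frac{410046}{9559244627} = - \frac{1233828414}{9559244627}$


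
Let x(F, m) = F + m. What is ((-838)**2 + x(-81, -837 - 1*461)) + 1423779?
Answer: 2124644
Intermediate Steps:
((-838)**2 + x(-81, -837 - 1*461)) + 1423779 = ((-838)**2 + (-81 + (-837 - 1*461))) + 1423779 = (702244 + (-81 + (-837 - 461))) + 1423779 = (702244 + (-81 - 1298)) + 1423779 = (702244 - 1379) + 1423779 = 700865 + 1423779 = 2124644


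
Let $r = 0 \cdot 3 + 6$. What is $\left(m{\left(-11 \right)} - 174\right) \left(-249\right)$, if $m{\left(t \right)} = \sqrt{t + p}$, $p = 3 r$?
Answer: $43326 - 249 \sqrt{7} \approx 42667.0$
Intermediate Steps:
$r = 6$ ($r = 0 + 6 = 6$)
$p = 18$ ($p = 3 \cdot 6 = 18$)
$m{\left(t \right)} = \sqrt{18 + t}$ ($m{\left(t \right)} = \sqrt{t + 18} = \sqrt{18 + t}$)
$\left(m{\left(-11 \right)} - 174\right) \left(-249\right) = \left(\sqrt{18 - 11} - 174\right) \left(-249\right) = \left(\sqrt{7} - 174\right) \left(-249\right) = \left(-174 + \sqrt{7}\right) \left(-249\right) = 43326 - 249 \sqrt{7}$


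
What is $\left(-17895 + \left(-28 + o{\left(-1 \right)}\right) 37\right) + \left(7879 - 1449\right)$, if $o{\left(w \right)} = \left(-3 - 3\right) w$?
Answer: $-12279$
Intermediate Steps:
$o{\left(w \right)} = - 6 w$
$\left(-17895 + \left(-28 + o{\left(-1 \right)}\right) 37\right) + \left(7879 - 1449\right) = \left(-17895 + \left(-28 - -6\right) 37\right) + \left(7879 - 1449\right) = \left(-17895 + \left(-28 + 6\right) 37\right) + \left(7879 - 1449\right) = \left(-17895 - 814\right) + 6430 = -18709 + 6430 = -12279$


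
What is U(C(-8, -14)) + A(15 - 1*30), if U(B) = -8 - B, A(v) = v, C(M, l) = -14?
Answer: -9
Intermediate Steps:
U(C(-8, -14)) + A(15 - 1*30) = (-8 - 1*(-14)) + (15 - 1*30) = (-8 + 14) + (15 - 30) = 6 - 15 = -9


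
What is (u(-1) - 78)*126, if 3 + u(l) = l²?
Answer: -10080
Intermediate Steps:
u(l) = -3 + l²
(u(-1) - 78)*126 = ((-3 + (-1)²) - 78)*126 = ((-3 + 1) - 78)*126 = (-2 - 78)*126 = -80*126 = -10080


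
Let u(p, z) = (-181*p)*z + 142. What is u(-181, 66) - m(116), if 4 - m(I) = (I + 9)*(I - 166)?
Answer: 2156114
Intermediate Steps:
u(p, z) = 142 - 181*p*z (u(p, z) = -181*p*z + 142 = 142 - 181*p*z)
m(I) = 4 - (-166 + I)*(9 + I) (m(I) = 4 - (I + 9)*(I - 166) = 4 - (9 + I)*(-166 + I) = 4 - (-166 + I)*(9 + I))
u(-181, 66) - m(116) = (142 - 181*(-181)*66) - (1498 - 1*116**2 + 157*116) = (142 + 2162226) - (1498 - 1*13456 + 18212) = 2162368 - (1498 - 13456 + 18212) = 2162368 - 1*6254 = 2162368 - 6254 = 2156114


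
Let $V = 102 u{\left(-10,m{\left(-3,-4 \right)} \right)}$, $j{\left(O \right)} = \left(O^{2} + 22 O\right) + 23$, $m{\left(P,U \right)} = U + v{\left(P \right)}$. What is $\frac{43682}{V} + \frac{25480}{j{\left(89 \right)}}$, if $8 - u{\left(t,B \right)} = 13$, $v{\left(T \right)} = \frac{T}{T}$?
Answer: $- \frac{104886091}{1262505} \approx -83.078$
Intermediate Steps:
$v{\left(T \right)} = 1$
$m{\left(P,U \right)} = 1 + U$ ($m{\left(P,U \right)} = U + 1 = 1 + U$)
$u{\left(t,B \right)} = -5$ ($u{\left(t,B \right)} = 8 - 13 = -5$)
$j{\left(O \right)} = 23 + O^{2} + 22 O$
$V = -510$ ($V = 102 \left(-5\right) = -510$)
$\frac{43682}{V} + \frac{25480}{j{\left(89 \right)}} = \frac{43682}{-510} + \frac{25480}{23 + 89^{2} + 22 \cdot 89} = 43682 \left(- \frac{1}{510}\right) + \frac{25480}{23 + 7921 + 1958} = - \frac{21841}{255} + \frac{25480}{9902} = - \frac{21841}{255} + 25480 \cdot \frac{1}{9902} = - \frac{21841}{255} + \frac{12740}{4951} = - \frac{104886091}{1262505}$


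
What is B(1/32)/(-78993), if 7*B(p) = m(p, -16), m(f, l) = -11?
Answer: 11/552951 ≈ 1.9893e-5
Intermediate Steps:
B(p) = -11/7 (B(p) = (⅐)*(-11) = -11/7)
B(1/32)/(-78993) = -11/7/(-78993) = -11/7*(-1/78993) = 11/552951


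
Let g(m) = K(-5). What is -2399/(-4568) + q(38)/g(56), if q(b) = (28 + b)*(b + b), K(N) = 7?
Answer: 22929881/31976 ≈ 717.10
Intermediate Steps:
g(m) = 7
q(b) = 2*b*(28 + b) (q(b) = (28 + b)*(2*b) = 2*b*(28 + b))
-2399/(-4568) + q(38)/g(56) = -2399/(-4568) + (2*38*(28 + 38))/7 = -2399*(-1/4568) + (2*38*66)*(1/7) = 2399/4568 + 5016*(1/7) = 2399/4568 + 5016/7 = 22929881/31976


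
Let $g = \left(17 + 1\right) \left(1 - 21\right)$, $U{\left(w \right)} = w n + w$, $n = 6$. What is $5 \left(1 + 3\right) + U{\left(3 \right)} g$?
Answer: $-7540$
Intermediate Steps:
$U{\left(w \right)} = 7 w$ ($U{\left(w \right)} = w 6 + w = 6 w + w = 7 w$)
$g = -360$ ($g = 18 \left(-20\right) = -360$)
$5 \left(1 + 3\right) + U{\left(3 \right)} g = 5 \left(1 + 3\right) + 7 \cdot 3 \left(-360\right) = 5 \cdot 4 + 21 \left(-360\right) = 20 - 7560 = -7540$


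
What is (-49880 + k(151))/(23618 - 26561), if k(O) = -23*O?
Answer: 53353/2943 ≈ 18.129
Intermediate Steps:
(-49880 + k(151))/(23618 - 26561) = (-49880 - 23*151)/(23618 - 26561) = (-49880 - 3473)/(-2943) = -53353*(-1/2943) = 53353/2943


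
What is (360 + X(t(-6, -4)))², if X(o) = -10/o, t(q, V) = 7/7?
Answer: 122500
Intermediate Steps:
t(q, V) = 1 (t(q, V) = 7*(⅐) = 1)
(360 + X(t(-6, -4)))² = (360 - 10/1)² = (360 - 10*1)² = (360 - 10)² = 350² = 122500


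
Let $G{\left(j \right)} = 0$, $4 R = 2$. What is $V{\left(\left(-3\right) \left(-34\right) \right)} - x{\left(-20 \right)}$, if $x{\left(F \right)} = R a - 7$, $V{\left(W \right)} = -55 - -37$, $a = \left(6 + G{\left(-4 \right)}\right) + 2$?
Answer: $-15$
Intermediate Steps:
$R = \frac{1}{2}$ ($R = \frac{1}{4} \cdot 2 = \frac{1}{2} \approx 0.5$)
$a = 8$ ($a = \left(6 + 0\right) + 2 = 6 + 2 = 8$)
$V{\left(W \right)} = -18$ ($V{\left(W \right)} = -55 + 37 = -18$)
$x{\left(F \right)} = -3$ ($x{\left(F \right)} = \frac{1}{2} \cdot 8 - 7 = 4 - 7 = -3$)
$V{\left(\left(-3\right) \left(-34\right) \right)} - x{\left(-20 \right)} = -18 - -3 = -18 + 3 = -15$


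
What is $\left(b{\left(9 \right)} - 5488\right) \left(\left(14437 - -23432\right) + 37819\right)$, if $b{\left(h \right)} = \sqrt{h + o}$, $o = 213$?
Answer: $-415375744 + 75688 \sqrt{222} \approx -4.1425 \cdot 10^{8}$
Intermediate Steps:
$b{\left(h \right)} = \sqrt{213 + h}$ ($b{\left(h \right)} = \sqrt{h + 213} = \sqrt{213 + h}$)
$\left(b{\left(9 \right)} - 5488\right) \left(\left(14437 - -23432\right) + 37819\right) = \left(\sqrt{213 + 9} - 5488\right) \left(\left(14437 - -23432\right) + 37819\right) = \left(\sqrt{222} - 5488\right) \left(\left(14437 + 23432\right) + 37819\right) = \left(-5488 + \sqrt{222}\right) \left(37869 + 37819\right) = \left(-5488 + \sqrt{222}\right) 75688 = -415375744 + 75688 \sqrt{222}$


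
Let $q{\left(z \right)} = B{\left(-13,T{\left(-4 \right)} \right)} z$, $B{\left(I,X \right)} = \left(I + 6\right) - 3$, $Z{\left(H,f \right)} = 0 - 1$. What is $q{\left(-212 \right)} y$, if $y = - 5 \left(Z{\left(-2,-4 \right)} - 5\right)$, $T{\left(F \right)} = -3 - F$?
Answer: $63600$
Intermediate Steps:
$Z{\left(H,f \right)} = -1$ ($Z{\left(H,f \right)} = 0 - 1 = -1$)
$B{\left(I,X \right)} = 3 + I$ ($B{\left(I,X \right)} = \left(6 + I\right) - 3 = 3 + I$)
$q{\left(z \right)} = - 10 z$ ($q{\left(z \right)} = \left(3 - 13\right) z = - 10 z$)
$y = 30$ ($y = - 5 \left(-1 - 5\right) = \left(-5\right) \left(-6\right) = 30$)
$q{\left(-212 \right)} y = \left(-10\right) \left(-212\right) 30 = 2120 \cdot 30 = 63600$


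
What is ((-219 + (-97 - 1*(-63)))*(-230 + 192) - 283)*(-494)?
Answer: -4609514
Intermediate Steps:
((-219 + (-97 - 1*(-63)))*(-230 + 192) - 283)*(-494) = ((-219 + (-97 + 63))*(-38) - 283)*(-494) = ((-219 - 34)*(-38) - 283)*(-494) = (-253*(-38) - 283)*(-494) = (9614 - 283)*(-494) = 9331*(-494) = -4609514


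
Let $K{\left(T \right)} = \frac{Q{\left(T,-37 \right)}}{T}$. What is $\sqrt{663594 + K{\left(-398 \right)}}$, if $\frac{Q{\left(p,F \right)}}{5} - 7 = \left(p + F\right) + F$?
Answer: $\frac{\sqrt{105116869326}}{398} \approx 814.62$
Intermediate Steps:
$Q{\left(p,F \right)} = 35 + 5 p + 10 F$ ($Q{\left(p,F \right)} = 35 + 5 \left(\left(p + F\right) + F\right) = 35 + 5 \left(\left(F + p\right) + F\right) = 35 + 5 \left(p + 2 F\right) = 35 + \left(5 p + 10 F\right) = 35 + 5 p + 10 F$)
$K{\left(T \right)} = \frac{-335 + 5 T}{T}$ ($K{\left(T \right)} = \frac{35 + 5 T + 10 \left(-37\right)}{T} = \frac{35 + 5 T - 370}{T} = \frac{-335 + 5 T}{T}$)
$\sqrt{663594 + K{\left(-398 \right)}} = \sqrt{663594 + \left(5 - \frac{335}{-398}\right)} = \sqrt{663594 + \left(5 - - \frac{335}{398}\right)} = \sqrt{663594 + \left(5 + \frac{335}{398}\right)} = \sqrt{663594 + \frac{2325}{398}} = \sqrt{\frac{264112737}{398}} = \frac{\sqrt{105116869326}}{398}$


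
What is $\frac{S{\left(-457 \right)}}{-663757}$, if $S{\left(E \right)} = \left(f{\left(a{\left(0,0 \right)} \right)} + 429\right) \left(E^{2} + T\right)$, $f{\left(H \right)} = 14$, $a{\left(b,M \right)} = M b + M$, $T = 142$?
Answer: $- \frac{92583013}{663757} \approx -139.48$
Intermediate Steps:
$a{\left(b,M \right)} = M + M b$
$S{\left(E \right)} = 62906 + 443 E^{2}$ ($S{\left(E \right)} = \left(14 + 429\right) \left(E^{2} + 142\right) = 443 \left(142 + E^{2}\right) = 62906 + 443 E^{2}$)
$\frac{S{\left(-457 \right)}}{-663757} = \frac{62906 + 443 \left(-457\right)^{2}}{-663757} = \left(62906 + 443 \cdot 208849\right) \left(- \frac{1}{663757}\right) = \left(62906 + 92520107\right) \left(- \frac{1}{663757}\right) = 92583013 \left(- \frac{1}{663757}\right) = - \frac{92583013}{663757}$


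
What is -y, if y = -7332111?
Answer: 7332111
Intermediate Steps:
-y = -1*(-7332111) = 7332111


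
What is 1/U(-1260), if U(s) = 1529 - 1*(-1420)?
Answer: 1/2949 ≈ 0.00033910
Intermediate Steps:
U(s) = 2949 (U(s) = 1529 + 1420 = 2949)
1/U(-1260) = 1/2949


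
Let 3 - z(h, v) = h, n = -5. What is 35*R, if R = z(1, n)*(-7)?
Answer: -490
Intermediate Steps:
z(h, v) = 3 - h
R = -14 (R = (3 - 1*1)*(-7) = (3 - 1)*(-7) = 2*(-7) = -14)
35*R = 35*(-14) = -490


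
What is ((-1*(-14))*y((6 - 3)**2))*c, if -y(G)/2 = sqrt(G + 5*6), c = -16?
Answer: 448*sqrt(39) ≈ 2797.8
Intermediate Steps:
y(G) = -2*sqrt(30 + G) (y(G) = -2*sqrt(G + 5*6) = -2*sqrt(G + 30) = -2*sqrt(30 + G))
((-1*(-14))*y((6 - 3)**2))*c = ((-1*(-14))*(-2*sqrt(30 + (6 - 3)**2)))*(-16) = (14*(-2*sqrt(30 + 3**2)))*(-16) = (14*(-2*sqrt(30 + 9)))*(-16) = (14*(-2*sqrt(39)))*(-16) = -28*sqrt(39)*(-16) = 448*sqrt(39)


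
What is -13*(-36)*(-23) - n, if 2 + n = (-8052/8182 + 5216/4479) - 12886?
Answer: 38915996834/18323589 ≈ 2123.8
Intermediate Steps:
n = -236151108830/18323589 (n = -2 + ((-8052/8182 + 5216/4479) - 12886) = -2 + ((-8052*1/8182 + 5216*(1/4479)) - 12886) = -2 + ((-4026/4091 + 5216/4479) - 12886) = -2 + (3306202/18323589 - 12886) = -2 - 236114461652/18323589 = -236151108830/18323589 ≈ -12888.)
-13*(-36)*(-23) - n = -13*(-36)*(-23) - 1*(-236151108830/18323589) = 468*(-23) + 236151108830/18323589 = -10764 + 236151108830/18323589 = 38915996834/18323589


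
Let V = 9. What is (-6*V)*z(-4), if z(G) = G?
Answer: 216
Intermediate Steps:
(-6*V)*z(-4) = -6*9*(-4) = -54*(-4) = 216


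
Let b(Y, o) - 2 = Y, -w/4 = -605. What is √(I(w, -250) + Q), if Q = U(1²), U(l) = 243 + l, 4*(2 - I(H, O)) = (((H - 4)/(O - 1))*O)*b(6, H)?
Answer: I*√287709754/251 ≈ 67.578*I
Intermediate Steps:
w = 2420 (w = -4*(-605) = 2420)
b(Y, o) = 2 + Y
I(H, O) = 2 - 2*O*(-4 + H)/(-1 + O) (I(H, O) = 2 - ((H - 4)/(O - 1))*O*(2 + 6)/4 = 2 - ((-4 + H)/(-1 + O))*O*8/4 = 2 - O*(-4 + H)/(-1 + O)*8/4 = 2 - 2*O*(-4 + H)/(-1 + O))
Q = 244 (Q = 243 + 1² = 243 + 1 = 244)
√(I(w, -250) + Q) = √(2*(-1 + 5*(-250) - 1*2420*(-250))/(-1 - 250) + 244) = √(2*(-1 - 1250 + 605000)/(-251) + 244) = √(2*(-1/251)*603749 + 244) = √(-1207498/251 + 244) = √(-1146254/251) = I*√287709754/251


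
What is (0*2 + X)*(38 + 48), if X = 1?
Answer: 86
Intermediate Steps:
(0*2 + X)*(38 + 48) = (0*2 + 1)*(38 + 48) = (0 + 1)*86 = 1*86 = 86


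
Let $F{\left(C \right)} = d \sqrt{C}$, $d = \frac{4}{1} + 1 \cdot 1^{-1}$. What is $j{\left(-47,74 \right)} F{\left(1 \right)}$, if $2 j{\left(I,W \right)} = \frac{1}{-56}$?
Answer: $- \frac{5}{112} \approx -0.044643$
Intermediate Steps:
$j{\left(I,W \right)} = - \frac{1}{112}$ ($j{\left(I,W \right)} = \frac{1}{2 \left(-56\right)} = \frac{1}{2} \left(- \frac{1}{56}\right) = - \frac{1}{112}$)
$d = 5$ ($d = 4 \cdot 1 + 1 \cdot 1 = 4 + 1 = 5$)
$F{\left(C \right)} = 5 \sqrt{C}$
$j{\left(-47,74 \right)} F{\left(1 \right)} = - \frac{5 \sqrt{1}}{112} = - \frac{5 \cdot 1}{112} = \left(- \frac{1}{112}\right) 5 = - \frac{5}{112}$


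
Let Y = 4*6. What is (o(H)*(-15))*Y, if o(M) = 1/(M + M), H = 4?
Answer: -45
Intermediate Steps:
Y = 24
o(M) = 1/(2*M)
(o(H)*(-15))*Y = (((½)/4)*(-15))*24 = (((½)*(¼))*(-15))*24 = ((⅛)*(-15))*24 = -15/8*24 = -45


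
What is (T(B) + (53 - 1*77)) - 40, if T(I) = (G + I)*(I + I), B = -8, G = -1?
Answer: 80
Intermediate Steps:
T(I) = 2*I*(-1 + I) (T(I) = (-1 + I)*(I + I) = (-1 + I)*(2*I) = 2*I*(-1 + I))
(T(B) + (53 - 1*77)) - 40 = (2*(-8)*(-1 - 8) + (53 - 1*77)) - 40 = (2*(-8)*(-9) + (53 - 77)) - 40 = (144 - 24) - 40 = 120 - 40 = 80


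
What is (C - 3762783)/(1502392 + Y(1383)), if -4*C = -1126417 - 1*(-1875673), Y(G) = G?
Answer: -3950097/1503775 ≈ -2.6268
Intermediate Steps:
C = -187314 (C = -(-1126417 - 1*(-1875673))/4 = -(-1126417 + 1875673)/4 = -¼*749256 = -187314)
(C - 3762783)/(1502392 + Y(1383)) = (-187314 - 3762783)/(1502392 + 1383) = -3950097/1503775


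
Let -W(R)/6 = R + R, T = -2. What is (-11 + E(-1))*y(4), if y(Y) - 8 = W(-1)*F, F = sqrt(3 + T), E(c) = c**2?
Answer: -200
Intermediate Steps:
F = 1 (F = sqrt(3 - 2) = sqrt(1) = 1)
W(R) = -12*R (W(R) = -6*(R + R) = -12*R)
y(Y) = 20 (y(Y) = 8 - 12*(-1)*1 = 8 + 12*1 = 8 + 12 = 20)
(-11 + E(-1))*y(4) = (-11 + (-1)**2)*20 = (-11 + 1)*20 = -10*20 = -200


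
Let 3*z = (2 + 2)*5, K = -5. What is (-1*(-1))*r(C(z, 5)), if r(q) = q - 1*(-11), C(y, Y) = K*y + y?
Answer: -47/3 ≈ -15.667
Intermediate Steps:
z = 20/3 (z = ((2 + 2)*5)/3 = (4*5)/3 = (⅓)*20 = 20/3 ≈ 6.6667)
C(y, Y) = -4*y (C(y, Y) = -5*y + y = -4*y)
r(q) = 11 + q (r(q) = q + 11 = 11 + q)
(-1*(-1))*r(C(z, 5)) = (-1*(-1))*(11 - 4*20/3) = 1*(11 - 80/3) = 1*(-47/3) = -47/3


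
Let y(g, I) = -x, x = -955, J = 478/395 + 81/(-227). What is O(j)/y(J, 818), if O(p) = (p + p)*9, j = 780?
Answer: 2808/191 ≈ 14.702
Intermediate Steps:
J = 76511/89665 (J = 478*(1/395) + 81*(-1/227) = 478/395 - 81/227 = 76511/89665 ≈ 0.85330)
O(p) = 18*p (O(p) = (2*p)*9 = 18*p)
y(g, I) = 955 (y(g, I) = -1*(-955) = 955)
O(j)/y(J, 818) = (18*780)/955 = 14040*(1/955) = 2808/191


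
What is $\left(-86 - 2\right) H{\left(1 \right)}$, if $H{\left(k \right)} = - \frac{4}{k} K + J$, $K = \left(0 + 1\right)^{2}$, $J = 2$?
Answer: $176$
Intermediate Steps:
$K = 1$ ($K = 1^{2} = 1$)
$H{\left(k \right)} = 2 - \frac{4}{k}$ ($H{\left(k \right)} = - \frac{4}{k} 1 + 2 = - \frac{4}{k} + 2 = 2 - \frac{4}{k}$)
$\left(-86 - 2\right) H{\left(1 \right)} = \left(-86 - 2\right) \left(2 - \frac{4}{1}\right) = - 88 \left(2 - 4\right) = \left(-88\right) \left(-2\right) = 176$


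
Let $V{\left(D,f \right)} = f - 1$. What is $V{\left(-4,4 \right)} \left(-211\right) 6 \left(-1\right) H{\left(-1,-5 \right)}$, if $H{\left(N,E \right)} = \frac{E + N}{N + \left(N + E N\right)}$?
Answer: $-7596$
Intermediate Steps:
$H{\left(N,E \right)} = \frac{E + N}{2 N + E N}$
$V{\left(D,f \right)} = -1 + f$
$V{\left(-4,4 \right)} \left(-211\right) 6 \left(-1\right) H{\left(-1,-5 \right)} = \left(-1 + 4\right) \left(-211\right) 6 \left(-1\right) \frac{-5 - 1}{\left(-1\right) \left(2 - 5\right)} = 3 \left(-211\right) \left(- 6 \left(\left(-1\right) \frac{1}{-3} \left(-6\right)\right)\right) = - 633 \left(- 6 \left(\left(-1\right) \left(- \frac{1}{3}\right) \left(-6\right)\right)\right) = - 633 \left(\left(-6\right) \left(-2\right)\right) = \left(-633\right) 12 = -7596$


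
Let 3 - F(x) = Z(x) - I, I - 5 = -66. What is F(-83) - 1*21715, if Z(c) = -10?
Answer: -21763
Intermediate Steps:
I = -61 (I = 5 - 66 = -61)
F(x) = -48 (F(x) = 3 - (-10 - 1*(-61)) = 3 - (-10 + 61) = 3 - 1*51 = 3 - 51 = -48)
F(-83) - 1*21715 = -48 - 1*21715 = -48 - 21715 = -21763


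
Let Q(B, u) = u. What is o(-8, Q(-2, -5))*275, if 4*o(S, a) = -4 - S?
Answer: 275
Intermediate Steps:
o(S, a) = -1 - S/4 (o(S, a) = (-4 - S)/4 = -1 - S/4)
o(-8, Q(-2, -5))*275 = (-1 - ¼*(-8))*275 = (-1 + 2)*275 = 1*275 = 275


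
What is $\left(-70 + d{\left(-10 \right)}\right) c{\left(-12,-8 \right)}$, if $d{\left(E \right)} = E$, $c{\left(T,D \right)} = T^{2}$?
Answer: $-11520$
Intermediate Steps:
$\left(-70 + d{\left(-10 \right)}\right) c{\left(-12,-8 \right)} = \left(-70 - 10\right) \left(-12\right)^{2} = \left(-80\right) 144 = -11520$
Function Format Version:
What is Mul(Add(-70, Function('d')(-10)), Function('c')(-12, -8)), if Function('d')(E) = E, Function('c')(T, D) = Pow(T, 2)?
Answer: -11520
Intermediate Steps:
Mul(Add(-70, Function('d')(-10)), Function('c')(-12, -8)) = Mul(Add(-70, -10), Pow(-12, 2)) = Mul(-80, 144) = -11520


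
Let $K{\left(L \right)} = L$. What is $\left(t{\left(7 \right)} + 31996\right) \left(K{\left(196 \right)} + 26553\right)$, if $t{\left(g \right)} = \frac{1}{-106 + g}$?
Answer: $\frac{84730212647}{99} \approx 8.5586 \cdot 10^{8}$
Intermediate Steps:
$\left(t{\left(7 \right)} + 31996\right) \left(K{\left(196 \right)} + 26553\right) = \left(\frac{1}{-106 + 7} + 31996\right) \left(196 + 26553\right) = \left(\frac{1}{-99} + 31996\right) 26749 = \left(- \frac{1}{99} + 31996\right) 26749 = \frac{3167603}{99} \cdot 26749 = \frac{84730212647}{99}$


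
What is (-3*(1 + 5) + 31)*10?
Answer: 130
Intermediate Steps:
(-3*(1 + 5) + 31)*10 = (-3*6 + 31)*10 = (-18 + 31)*10 = 13*10 = 130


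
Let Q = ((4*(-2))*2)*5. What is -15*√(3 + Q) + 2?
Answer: 2 - 15*I*√77 ≈ 2.0 - 131.62*I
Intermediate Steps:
Q = -80 (Q = -8*2*5 = -16*5 = -80)
-15*√(3 + Q) + 2 = -15*√(3 - 80) + 2 = -15*I*√77 + 2 = 2 - 15*I*√77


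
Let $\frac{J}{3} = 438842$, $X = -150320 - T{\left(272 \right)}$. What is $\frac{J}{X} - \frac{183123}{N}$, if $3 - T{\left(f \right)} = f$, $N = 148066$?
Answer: $- \frac{74136842663}{7405817122} \approx -10.011$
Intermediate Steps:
$T{\left(f \right)} = 3 - f$
$X = -150051$ ($X = -150320 - \left(3 - 272\right) = -150320 - -269 = -150320 + 269 = -150051$)
$J = 1316526$ ($J = 3 \cdot 438842 = 1316526$)
$\frac{J}{X} - \frac{183123}{N} = \frac{1316526}{-150051} - \frac{183123}{148066} = 1316526 \left(- \frac{1}{150051}\right) - \frac{183123}{148066} = - \frac{438842}{50017} - \frac{183123}{148066} = - \frac{74136842663}{7405817122}$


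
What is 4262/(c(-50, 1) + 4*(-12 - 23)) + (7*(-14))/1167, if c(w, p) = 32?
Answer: -830723/21006 ≈ -39.547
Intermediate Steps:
4262/(c(-50, 1) + 4*(-12 - 23)) + (7*(-14))/1167 = 4262/(32 + 4*(-12 - 23)) + (7*(-14))/1167 = 4262/(32 + 4*(-35)) - 98*1/1167 = 4262/(32 - 140) - 98/1167 = 4262/(-108) - 98/1167 = 4262*(-1/108) - 98/1167 = -2131/54 - 98/1167 = -830723/21006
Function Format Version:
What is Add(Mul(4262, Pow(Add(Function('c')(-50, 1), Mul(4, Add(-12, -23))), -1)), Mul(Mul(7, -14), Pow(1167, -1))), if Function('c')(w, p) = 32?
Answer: Rational(-830723, 21006) ≈ -39.547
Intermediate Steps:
Add(Mul(4262, Pow(Add(Function('c')(-50, 1), Mul(4, Add(-12, -23))), -1)), Mul(Mul(7, -14), Pow(1167, -1))) = Add(Mul(4262, Pow(Add(32, Mul(4, Add(-12, -23))), -1)), Mul(Mul(7, -14), Pow(1167, -1))) = Add(Mul(4262, Pow(Add(32, Mul(4, -35)), -1)), Mul(-98, Rational(1, 1167))) = Add(Mul(4262, Pow(Add(32, -140), -1)), Rational(-98, 1167)) = Add(Mul(4262, Pow(-108, -1)), Rational(-98, 1167)) = Add(Mul(4262, Rational(-1, 108)), Rational(-98, 1167)) = Add(Rational(-2131, 54), Rational(-98, 1167)) = Rational(-830723, 21006)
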